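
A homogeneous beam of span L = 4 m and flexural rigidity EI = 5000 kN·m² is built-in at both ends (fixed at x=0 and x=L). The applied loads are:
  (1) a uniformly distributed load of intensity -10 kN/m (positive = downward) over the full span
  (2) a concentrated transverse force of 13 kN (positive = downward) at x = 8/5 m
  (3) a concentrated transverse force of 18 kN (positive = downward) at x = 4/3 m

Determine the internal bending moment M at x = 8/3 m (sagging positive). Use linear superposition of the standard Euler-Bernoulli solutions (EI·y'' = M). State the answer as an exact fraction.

M(8/3) = -2752/1125 kN·m

Load 1 — uniform load w=-10 kN/m over full span:
  M_1 = wLx/2 - wL²/12 - wx²/2 = (-10)·4·(8/3)/2 - (-10)·4²/12 - (-10)·(8/3)²/2 = -40/9 kN·m
Load 2 — point force P=13 kN at a=8/5 m (b=L-a=12/5):
  M_2 = Pa²(a+3b)(L-x)/L³ - Pa²b/L²  [x>a] = 13·(8/5)²·((8/5)+3·(12/5))·(4-(8/3))/4³ - 13·(8/5)²·(12/5)/4² = 416/375 kN·m
Load 3 — point force P=18 kN at a=4/3 m (b=L-a=8/3):
  M_3 = Pa²(a+3b)(L-x)/L³ - Pa²b/L²  [x>a] = 18·(4/3)²·((4/3)+3·(8/3))·(4-(8/3))/4³ - 18·(4/3)²·(8/3)/4² = 8/9 kN·m
Superposition: M = Σ M_i = -2752/1125 kN·m ≈ -2.446222 kN·m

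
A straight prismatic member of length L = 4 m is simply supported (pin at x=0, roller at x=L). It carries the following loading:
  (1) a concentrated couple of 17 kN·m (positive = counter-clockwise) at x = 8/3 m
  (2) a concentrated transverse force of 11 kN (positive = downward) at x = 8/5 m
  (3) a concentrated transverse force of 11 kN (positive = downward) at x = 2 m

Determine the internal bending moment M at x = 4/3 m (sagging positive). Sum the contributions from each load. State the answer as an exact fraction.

M(4/3) = 109/5 kN·m

Load 1 — applied couple M₀=17 kN·m at a=8/3 m (b=L-a=4/3):
  M_1 = M₀x/L  [x≤a] = 17·(4/3)/4 = 17/3 kN·m
Load 2 — point force P=11 kN at a=8/5 m (b=L-a=12/5):
  M_2 = Pbx/L  [x≤a] = 11·(12/5)·(4/3)/4 = 44/5 kN·m
Load 3 — point force P=11 kN at a=2 m (b=L-a=2):
  M_3 = Pbx/L  [x≤a] = 11·2·(4/3)/4 = 22/3 kN·m
Superposition: M = Σ M_i = 109/5 kN·m ≈ 21.800000 kN·m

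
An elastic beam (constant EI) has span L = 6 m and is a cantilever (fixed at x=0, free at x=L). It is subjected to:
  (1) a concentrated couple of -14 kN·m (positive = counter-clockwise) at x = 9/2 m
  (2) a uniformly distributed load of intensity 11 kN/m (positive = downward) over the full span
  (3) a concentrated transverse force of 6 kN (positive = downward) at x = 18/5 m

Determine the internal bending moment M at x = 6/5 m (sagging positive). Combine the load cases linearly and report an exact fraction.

Load 1 — applied couple M₀=-14 kN·m at a=9/2 m (b=L-a=3/2):
  M_1 = M₀  [x≤a] = (-14) = -14 kN·m
Load 2 — uniform load w=11 kN/m over full span:
  M_2 = -w(L-x)²/2 = -11·(6-(6/5))²/2 = -3168/25 kN·m
Load 3 — point force P=6 kN at a=18/5 m (b=L-a=12/5):
  M_3 = -P(a-x)  [x≤a] = -6·((18/5)-(6/5)) = -72/5 kN·m
Superposition: M = Σ M_i = -3878/25 kN·m ≈ -155.120000 kN·m

M(6/5) = -3878/25 kN·m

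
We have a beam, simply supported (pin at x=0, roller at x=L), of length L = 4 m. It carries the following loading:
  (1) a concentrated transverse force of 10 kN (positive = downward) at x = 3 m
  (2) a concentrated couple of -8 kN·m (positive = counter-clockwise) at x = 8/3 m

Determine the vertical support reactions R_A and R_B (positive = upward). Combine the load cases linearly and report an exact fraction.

Load 1 — point force P=10 kN at a=3 m (b=L-a=1):
  R_A = Pb/L = 10·1/4 = 5/2 kN
  R_B = Pa/L = 10·3/4 = 15/2 kN
Load 2 — applied couple M₀=-8 kN·m at a=8/3 m (b=L-a=4/3):
  R_A = M₀/L = (-8)/4 = -2 kN
  R_B = -M₀/L = -(-8)/4 = 2 kN
Superposition: R_A = 1/2 kN, R_B = 19/2 kN

R_A = 1/2 kN, R_B = 19/2 kN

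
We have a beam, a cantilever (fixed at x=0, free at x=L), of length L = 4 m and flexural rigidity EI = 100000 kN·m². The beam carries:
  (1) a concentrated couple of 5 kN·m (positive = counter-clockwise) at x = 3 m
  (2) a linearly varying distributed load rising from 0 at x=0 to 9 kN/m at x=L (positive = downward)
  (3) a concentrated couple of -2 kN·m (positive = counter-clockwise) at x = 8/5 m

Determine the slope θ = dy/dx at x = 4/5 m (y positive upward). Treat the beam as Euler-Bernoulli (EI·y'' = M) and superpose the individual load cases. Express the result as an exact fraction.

θ(4/5) = -4731/15625000 rad

Load 1 — applied couple M₀=5 kN·m at a=3 m (b=L-a=1):
  θ_1 = M₀x/EI  [x≤a] = 5·(4/5)/100000 = 1/25000 rad
Load 2 — triangular load w₀=9 kN/m (0→w₀ over full span):
  θ_2 = (w₀Lx²/4-w₀L²x/3-w₀x⁴/(24L))/EI = (9·4·(4/5)²/4-9·4²·(4/5)/3-9·(4/5)⁴/(24·4))/100000 = -2553/7812500 rad
Load 3 — applied couple M₀=-2 kN·m at a=8/5 m (b=L-a=12/5):
  θ_3 = M₀x/EI  [x≤a] = (-2)·(4/5)/100000 = -1/62500 rad
Superposition: θ = Σ θ_i = -4731/15625000 rad ≈ -0.000303 rad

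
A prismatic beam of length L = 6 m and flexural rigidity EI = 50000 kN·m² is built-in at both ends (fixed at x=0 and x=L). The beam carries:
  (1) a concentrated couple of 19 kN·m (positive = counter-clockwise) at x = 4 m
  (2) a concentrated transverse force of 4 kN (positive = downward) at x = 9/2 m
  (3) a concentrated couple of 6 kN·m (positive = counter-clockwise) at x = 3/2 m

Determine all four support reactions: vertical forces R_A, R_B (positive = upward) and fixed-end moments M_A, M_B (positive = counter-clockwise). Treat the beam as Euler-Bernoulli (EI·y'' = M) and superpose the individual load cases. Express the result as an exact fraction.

R_A = 215/36 kN, M_A = 19/3 kN·m, R_B = -71/36 kN, M_B = -3/2 kN·m

Load 1 — applied couple M₀=19 kN·m at a=4 m (b=L-a=2):
  R_A = 6M₀ab/L³ = 6·19·4·2/6³ = 38/9 kN
  M_A = M₀b(2a-b)/L² = 19·2·(2·4-2)/6² = 19/3 kN·m
  R_B = -6M₀ab/L³ = -6·19·4·2/6³ = -38/9 kN
  M_B = M₀a(2b-a)/L² = 19·4·(2·2-4)/6² = 0 kN·m
Load 2 — point force P=4 kN at a=9/2 m (b=L-a=3/2):
  R_A = Pb²(3a+b)/L³ = 4·(3/2)²·(3·(9/2)+(3/2))/6³ = 5/8 kN
  M_A = Pab²/L² = 4·(9/2)·(3/2)²/6² = 9/8 kN·m
  R_B = Pa²(a+3b)/L³ = 4·(9/2)²·((9/2)+3·(3/2))/6³ = 27/8 kN
  M_B = -Pa²b/L² = -4·(9/2)²·(3/2)/6² = -27/8 kN·m
Load 3 — applied couple M₀=6 kN·m at a=3/2 m (b=L-a=9/2):
  R_A = 6M₀ab/L³ = 6·6·(3/2)·(9/2)/6³ = 9/8 kN
  M_A = M₀b(2a-b)/L² = 6·(9/2)·(2·(3/2)-(9/2))/6² = -9/8 kN·m
  R_B = -6M₀ab/L³ = -6·6·(3/2)·(9/2)/6³ = -9/8 kN
  M_B = M₀a(2b-a)/L² = 6·(3/2)·(2·(9/2)-(3/2))/6² = 15/8 kN·m
Superposition: R_A = 215/36 kN, M_A = 19/3 kN·m, R_B = -71/36 kN, M_B = -3/2 kN·m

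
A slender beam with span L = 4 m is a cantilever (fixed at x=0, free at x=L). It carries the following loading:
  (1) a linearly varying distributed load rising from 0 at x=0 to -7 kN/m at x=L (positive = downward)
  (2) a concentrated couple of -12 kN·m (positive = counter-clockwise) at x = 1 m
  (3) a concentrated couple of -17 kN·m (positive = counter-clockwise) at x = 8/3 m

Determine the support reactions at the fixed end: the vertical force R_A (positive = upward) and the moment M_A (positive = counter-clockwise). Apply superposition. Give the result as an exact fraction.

R_A = -14 kN, M_A = -25/3 kN·m

Load 1 — triangular load w₀=-7 kN/m (0→w₀ over full span):
  R_A = w₀L/2 = (-7)·4/2 = -14 kN
  M_A = w₀L²/3 = (-7)·4²/3 = -112/3 kN·m
Load 2 — applied couple M₀=-12 kN·m at a=1 m (b=L-a=3):
  R_A = 0 kN
  M_A = -M₀ = -(-12) = 12 kN·m
Load 3 — applied couple M₀=-17 kN·m at a=8/3 m (b=L-a=4/3):
  R_A = 0 kN
  M_A = -M₀ = -(-17) = 17 kN·m
Superposition: R_A = -14 kN, M_A = -25/3 kN·m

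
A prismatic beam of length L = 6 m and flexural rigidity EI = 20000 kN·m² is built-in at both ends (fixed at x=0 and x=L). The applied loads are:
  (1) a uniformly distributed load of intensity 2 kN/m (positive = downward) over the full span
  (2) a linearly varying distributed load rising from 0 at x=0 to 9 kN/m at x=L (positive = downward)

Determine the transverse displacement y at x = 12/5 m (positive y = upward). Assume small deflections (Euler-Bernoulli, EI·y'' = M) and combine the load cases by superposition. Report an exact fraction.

y(12/5) = -19197/19531250 m

Load 1 — uniform load w=2 kN/m over full span:
  y_1 = -wx²(L-x)²/(24EI) = -2·(12/5)²·(6-(12/5))²/(24·20000) = -243/781250 m
Load 2 — triangular load w₀=9 kN/m (0→w₀ over full span):
  y_2 = -w₀x²(L-x)²(x+2L)/(120LEI) = -9·(12/5)²·(6-(12/5))²·((12/5)+2·6)/(120·6·20000) = -6561/9765625 m
Superposition: y = Σ y_i = -19197/19531250 m ≈ -0.000983 m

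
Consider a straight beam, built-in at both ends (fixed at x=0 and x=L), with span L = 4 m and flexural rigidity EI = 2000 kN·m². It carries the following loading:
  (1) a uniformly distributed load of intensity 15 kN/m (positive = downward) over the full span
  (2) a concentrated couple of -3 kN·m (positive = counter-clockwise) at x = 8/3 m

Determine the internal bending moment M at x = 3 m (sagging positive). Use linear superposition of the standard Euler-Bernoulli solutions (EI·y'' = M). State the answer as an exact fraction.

M(3) = 7/2 kN·m

Load 1 — uniform load w=15 kN/m over full span:
  M_1 = wLx/2 - wL²/12 - wx²/2 = 15·4·3/2 - 15·4²/12 - 15·3²/2 = 5/2 kN·m
Load 2 — applied couple M₀=-3 kN·m at a=8/3 m (b=L-a=4/3):
  M_2 = R_Ax - M_A - M₀  [x>a] with R_A=-1, M_A=-1 = (-1)·3 - (-1) - (-3) = 1 kN·m
Superposition: M = Σ M_i = 7/2 kN·m ≈ 3.500000 kN·m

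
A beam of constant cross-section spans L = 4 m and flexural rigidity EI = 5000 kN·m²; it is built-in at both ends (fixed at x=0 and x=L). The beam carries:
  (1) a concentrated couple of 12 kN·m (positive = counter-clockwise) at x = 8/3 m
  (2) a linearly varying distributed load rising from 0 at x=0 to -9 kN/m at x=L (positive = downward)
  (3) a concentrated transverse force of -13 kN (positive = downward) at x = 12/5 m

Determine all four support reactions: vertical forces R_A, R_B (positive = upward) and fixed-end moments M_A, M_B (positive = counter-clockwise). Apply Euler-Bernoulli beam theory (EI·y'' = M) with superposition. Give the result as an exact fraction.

R_A = -747/125 kN, M_A = -724/125 kN·m, R_B = -3128/125 kN, M_B = 1836/125 kN·m

Load 1 — applied couple M₀=12 kN·m at a=8/3 m (b=L-a=4/3):
  R_A = 6M₀ab/L³ = 6·12·(8/3)·(4/3)/4³ = 4 kN
  M_A = M₀b(2a-b)/L² = 12·(4/3)·(2·(8/3)-(4/3))/4² = 4 kN·m
  R_B = -6M₀ab/L³ = -6·12·(8/3)·(4/3)/4³ = -4 kN
  M_B = M₀a(2b-a)/L² = 12·(8/3)·(2·(4/3)-(8/3))/4² = 0 kN·m
Load 2 — triangular load w₀=-9 kN/m (0→w₀ over full span):
  R_A = 3w₀L/20 = 3·(-9)·4/20 = -27/5 kN
  M_A = w₀L²/30 = (-9)·4²/30 = -24/5 kN·m
  R_B = 7w₀L/20 = 7·(-9)·4/20 = -63/5 kN
  M_B = -w₀L²/20 = -(-9)·4²/20 = 36/5 kN·m
Load 3 — point force P=-13 kN at a=12/5 m (b=L-a=8/5):
  R_A = Pb²(3a+b)/L³ = (-13)·(8/5)²·(3·(12/5)+(8/5))/4³ = -572/125 kN
  M_A = Pab²/L² = (-13)·(12/5)·(8/5)²/4² = -624/125 kN·m
  R_B = Pa²(a+3b)/L³ = (-13)·(12/5)²·((12/5)+3·(8/5))/4³ = -1053/125 kN
  M_B = -Pa²b/L² = -(-13)·(12/5)²·(8/5)/4² = 936/125 kN·m
Superposition: R_A = -747/125 kN, M_A = -724/125 kN·m, R_B = -3128/125 kN, M_B = 1836/125 kN·m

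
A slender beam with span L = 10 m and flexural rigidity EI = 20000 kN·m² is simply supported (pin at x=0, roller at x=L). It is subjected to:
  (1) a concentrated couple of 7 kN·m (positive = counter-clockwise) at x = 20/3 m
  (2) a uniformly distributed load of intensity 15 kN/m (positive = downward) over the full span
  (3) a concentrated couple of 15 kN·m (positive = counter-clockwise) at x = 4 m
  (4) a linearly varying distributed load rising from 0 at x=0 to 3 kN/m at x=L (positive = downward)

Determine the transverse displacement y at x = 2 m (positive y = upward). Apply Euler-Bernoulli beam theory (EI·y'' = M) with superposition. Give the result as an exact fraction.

y(2) = -71927/1125000 m

Load 1 — applied couple M₀=7 kN·m at a=20/3 m (b=L-a=10/3):
  y_1 = (M₀x³/(6L)+C₁x)/EI  [x≤a] with C₁=M₀(3b²-L²)/(6L)=-70/9 = (7·2³/(6·10)+(-70/9)·2)/20000 = -329/450000 m
Load 2 — uniform load w=15 kN/m over full span:
  y_2 = -wx(L³-2Lx²+x³)/(24EI) = -15·2·(10³-2·10·2²+2³)/(24·20000) = -29/500 m
Load 3 — applied couple M₀=15 kN·m at a=4 m (b=L-a=6):
  y_3 = (M₀x³/(6L)+C₁x)/EI  [x≤a] with C₁=M₀(3b²-L²)/(6L)=2 = (15·2³/(6·10)+2·2)/20000 = 3/10000 m
Load 4 — triangular load w₀=3 kN/m (0→w₀ over full span):
  y_4 = -w₀x(7L⁴-10L²x²+3x⁴)/(360LEI) = -3·2·(7·10⁴-10·10²·2²+3·2⁴)/(360·10·20000) = -86/15625 m
Superposition: y = Σ y_i = -71927/1125000 m ≈ -0.063935 m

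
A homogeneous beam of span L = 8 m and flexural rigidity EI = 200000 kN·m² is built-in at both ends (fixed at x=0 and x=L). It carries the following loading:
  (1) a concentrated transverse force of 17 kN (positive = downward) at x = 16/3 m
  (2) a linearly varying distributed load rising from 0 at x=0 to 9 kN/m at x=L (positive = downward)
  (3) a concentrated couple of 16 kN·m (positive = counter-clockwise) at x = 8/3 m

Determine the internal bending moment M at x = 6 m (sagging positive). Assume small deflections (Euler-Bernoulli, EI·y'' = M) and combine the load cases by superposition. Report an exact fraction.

M(6) = 2737/270 kN·m

Load 1 — point force P=17 kN at a=16/3 m (b=L-a=8/3):
  M_1 = Pa²(a+3b)(L-x)/L³ - Pa²b/L²  [x>a] = 17·(16/3)²·((16/3)+3·(8/3))·(8-6)/8³ - 17·(16/3)²·(8/3)/8² = 136/27 kN·m
Load 2 — triangular load w₀=9 kN/m (0→w₀ over full span):
  M_2 = 3w₀Lx/20 - w₀L²/30 - w₀x³/(6L) = 3·9·8·6/20 - 9·8²/30 - 9·6³/(6·8) = 51/10 kN·m
Load 3 — applied couple M₀=16 kN·m at a=8/3 m (b=L-a=16/3):
  M_3 = R_Ax - M_A - M₀  [x>a] with R_A=8/3, M_A=0 = (8/3)·6 - 0 - 16 = 0 kN·m
Superposition: M = Σ M_i = 2737/270 kN·m ≈ 10.137037 kN·m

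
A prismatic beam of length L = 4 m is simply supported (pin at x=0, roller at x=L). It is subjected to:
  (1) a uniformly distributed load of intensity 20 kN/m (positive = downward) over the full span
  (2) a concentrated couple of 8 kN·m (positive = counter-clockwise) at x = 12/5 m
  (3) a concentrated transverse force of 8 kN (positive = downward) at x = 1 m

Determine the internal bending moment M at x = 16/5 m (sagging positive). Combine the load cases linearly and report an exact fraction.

Load 1 — uniform load w=20 kN/m over full span:
  M_1 = wx(L-x)/2 = 20·(16/5)·(4-(16/5))/2 = 128/5 kN·m
Load 2 — applied couple M₀=8 kN·m at a=12/5 m (b=L-a=8/5):
  M_2 = M₀x/L - M₀  [x>a] = 8·(16/5)/4 - 8 = -8/5 kN·m
Load 3 — point force P=8 kN at a=1 m (b=L-a=3):
  M_3 = Pa(L-x)/L  [x>a] = 8·1·(4-(16/5))/4 = 8/5 kN·m
Superposition: M = Σ M_i = 128/5 kN·m ≈ 25.600000 kN·m

M(16/5) = 128/5 kN·m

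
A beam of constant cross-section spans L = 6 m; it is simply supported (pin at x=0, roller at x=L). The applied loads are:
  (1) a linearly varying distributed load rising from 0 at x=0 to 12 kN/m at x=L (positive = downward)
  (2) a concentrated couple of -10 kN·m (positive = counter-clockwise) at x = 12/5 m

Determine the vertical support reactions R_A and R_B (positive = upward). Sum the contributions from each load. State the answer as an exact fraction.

R_A = 31/3 kN, R_B = 77/3 kN

Load 1 — triangular load w₀=12 kN/m (0→w₀ over full span):
  R_A = w₀L/6 = 12·6/6 = 12 kN
  R_B = w₀L/3 = 12·6/3 = 24 kN
Load 2 — applied couple M₀=-10 kN·m at a=12/5 m (b=L-a=18/5):
  R_A = M₀/L = (-10)/6 = -5/3 kN
  R_B = -M₀/L = -(-10)/6 = 5/3 kN
Superposition: R_A = 31/3 kN, R_B = 77/3 kN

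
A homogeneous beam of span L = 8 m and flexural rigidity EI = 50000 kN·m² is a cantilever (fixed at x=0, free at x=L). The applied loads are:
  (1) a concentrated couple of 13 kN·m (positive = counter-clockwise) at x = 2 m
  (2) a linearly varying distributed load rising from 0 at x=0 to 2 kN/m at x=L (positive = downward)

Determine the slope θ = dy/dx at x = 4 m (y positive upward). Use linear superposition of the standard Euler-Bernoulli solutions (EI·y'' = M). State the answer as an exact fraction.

Load 1 — applied couple M₀=13 kN·m at a=2 m (b=L-a=6):
  θ_1 = M₀a/EI  [x>a] = 13·2/50000 = 13/25000 rad
Load 2 — triangular load w₀=2 kN/m (0→w₀ over full span):
  θ_2 = (w₀Lx²/4-w₀L²x/3-w₀x⁴/(24L))/EI = (2·8·4²/4-2·8²·4/3-2·4⁴/(24·8))/50000 = -41/18750 rad
Superposition: θ = Σ θ_i = -1/600 rad ≈ -0.001667 rad

θ(4) = -1/600 rad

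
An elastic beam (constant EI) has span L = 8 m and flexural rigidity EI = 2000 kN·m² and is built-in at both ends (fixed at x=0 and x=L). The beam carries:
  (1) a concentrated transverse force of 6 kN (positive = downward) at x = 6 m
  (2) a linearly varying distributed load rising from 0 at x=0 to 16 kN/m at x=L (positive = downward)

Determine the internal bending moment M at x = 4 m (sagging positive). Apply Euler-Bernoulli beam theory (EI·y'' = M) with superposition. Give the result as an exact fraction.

M(4) = 137/6 kN·m

Load 1 — point force P=6 kN at a=6 m (b=L-a=2):
  M_1 = Pb²(3a+b)x/L³ - Pab²/L²  [x≤a] = 6·2²·(3·6+2)·4/8³ - 6·6·2²/8² = 3/2 kN·m
Load 2 — triangular load w₀=16 kN/m (0→w₀ over full span):
  M_2 = 3w₀Lx/20 - w₀L²/30 - w₀x³/(6L) = 3·16·8·4/20 - 16·8²/30 - 16·4³/(6·8) = 64/3 kN·m
Superposition: M = Σ M_i = 137/6 kN·m ≈ 22.833333 kN·m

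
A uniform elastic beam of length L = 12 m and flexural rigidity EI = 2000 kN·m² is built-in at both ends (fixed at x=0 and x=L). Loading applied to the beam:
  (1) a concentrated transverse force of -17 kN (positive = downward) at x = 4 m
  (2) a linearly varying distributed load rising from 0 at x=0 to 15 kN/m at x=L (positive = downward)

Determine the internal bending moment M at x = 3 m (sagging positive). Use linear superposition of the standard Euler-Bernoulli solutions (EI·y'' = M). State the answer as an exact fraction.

M(3) = -301/72 kN·m

Load 1 — point force P=-17 kN at a=4 m (b=L-a=8):
  M_1 = Pb²(3a+b)x/L³ - Pab²/L²  [x≤a] = (-17)·8²·(3·4+8)·3/12³ - (-17)·4·8²/12² = -68/9 kN·m
Load 2 — triangular load w₀=15 kN/m (0→w₀ over full span):
  M_2 = 3w₀Lx/20 - w₀L²/30 - w₀x³/(6L) = 3·15·12·3/20 - 15·12²/30 - 15·3³/(6·12) = 27/8 kN·m
Superposition: M = Σ M_i = -301/72 kN·m ≈ -4.180556 kN·m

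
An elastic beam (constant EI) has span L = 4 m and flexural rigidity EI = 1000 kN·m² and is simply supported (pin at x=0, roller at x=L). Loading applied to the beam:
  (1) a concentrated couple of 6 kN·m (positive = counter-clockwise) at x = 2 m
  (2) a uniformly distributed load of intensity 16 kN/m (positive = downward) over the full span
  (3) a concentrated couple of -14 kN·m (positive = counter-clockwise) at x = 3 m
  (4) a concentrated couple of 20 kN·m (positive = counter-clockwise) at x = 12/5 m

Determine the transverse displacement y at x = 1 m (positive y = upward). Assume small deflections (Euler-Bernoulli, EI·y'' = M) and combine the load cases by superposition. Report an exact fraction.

y(1) = -757/20000 m

Load 1 — applied couple M₀=6 kN·m at a=2 m (b=L-a=2):
  y_1 = (M₀x³/(6L)+C₁x)/EI  [x≤a] with C₁=M₀(3b²-L²)/(6L)=-1 = (6·1³/(6·4)+(-1)·1)/1000 = -3/4000 m
Load 2 — uniform load w=16 kN/m over full span:
  y_2 = -wx(L³-2Lx²+x³)/(24EI) = -16·1·(4³-2·4·1²+1³)/(24·1000) = -19/500 m
Load 3 — applied couple M₀=-14 kN·m at a=3 m (b=L-a=1):
  y_3 = (M₀x³/(6L)+C₁x)/EI  [x≤a] with C₁=M₀(3b²-L²)/(6L)=91/12 = ((-14)·1³/(6·4)+(91/12)·1)/1000 = 7/1000 m
Load 4 — applied couple M₀=20 kN·m at a=12/5 m (b=L-a=8/5):
  y_4 = (M₀x³/(6L)+C₁x)/EI  [x≤a] with C₁=M₀(3b²-L²)/(6L)=-104/15 = (20·1³/(6·4)+(-104/15)·1)/1000 = -61/10000 m
Superposition: y = Σ y_i = -757/20000 m ≈ -0.037850 m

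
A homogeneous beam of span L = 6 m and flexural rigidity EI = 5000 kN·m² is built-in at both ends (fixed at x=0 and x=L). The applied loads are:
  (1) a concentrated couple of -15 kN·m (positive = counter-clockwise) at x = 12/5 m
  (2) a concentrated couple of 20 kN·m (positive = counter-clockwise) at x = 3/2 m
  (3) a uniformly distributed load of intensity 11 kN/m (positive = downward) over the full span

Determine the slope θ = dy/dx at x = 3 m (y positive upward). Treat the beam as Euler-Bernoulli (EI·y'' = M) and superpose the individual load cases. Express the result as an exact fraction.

Load 1 — applied couple M₀=-15 kN·m at a=12/5 m (b=L-a=18/5):
  θ_1 = (R_Ax²/2 - M_Ax - M₀(x-a))/EI  [x>a] with R_A=-18/5, M_A=-9/5 = ((-18/5)·3²/2 - (-9/5)·3 - (-15)·(3-(12/5)))/5000 = -9/25000 rad
Load 2 — applied couple M₀=20 kN·m at a=3/2 m (b=L-a=9/2):
  θ_2 = (R_Ax²/2 - M_Ax - M₀(x-a))/EI  [x>a] with R_A=15/4, M_A=-15/4 = ((15/4)·3²/2 - (-15/4)·3 - 20·(3-(3/2)))/5000 = -3/8000 rad
Load 3 — uniform load w=11 kN/m over full span:
  θ_3 = -wx(L-x)(L-2x)/(12EI) = -11·3·(6-3)·(6-2·3)/(12·5000) = 0 rad
Superposition: θ = Σ θ_i = -147/200000 rad ≈ -0.000735 rad

θ(3) = -147/200000 rad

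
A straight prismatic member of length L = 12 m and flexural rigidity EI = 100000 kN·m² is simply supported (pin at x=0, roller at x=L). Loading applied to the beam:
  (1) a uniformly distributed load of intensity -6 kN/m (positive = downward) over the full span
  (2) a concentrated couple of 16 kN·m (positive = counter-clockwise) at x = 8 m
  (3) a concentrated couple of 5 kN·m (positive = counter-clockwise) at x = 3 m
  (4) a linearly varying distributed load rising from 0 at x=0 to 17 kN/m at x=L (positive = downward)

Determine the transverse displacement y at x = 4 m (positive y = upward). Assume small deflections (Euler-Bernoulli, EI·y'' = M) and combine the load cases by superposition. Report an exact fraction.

y(4) = -5111/900000 m

Load 1 — uniform load w=-6 kN/m over full span:
  y_1 = -wx(L³-2Lx²+x³)/(24EI) = -(-6)·4·(12³-2·12·4²+4³)/(24·100000) = 44/3125 m
Load 2 — applied couple M₀=16 kN·m at a=8 m (b=L-a=4):
  y_2 = (M₀x³/(6L)+C₁x)/EI  [x≤a] with C₁=M₀(3b²-L²)/(6L)=-64/3 = (16·4³/(6·12)+(-64/3)·4)/100000 = -4/5625 m
Load 3 — applied couple M₀=5 kN·m at a=3 m (b=L-a=9):
  y_3 = (M₀x³/(6L)-M₀(x-a)²/2+C₁x)/EI  [x>a] with C₁=M₀(3b²-L²)/(6L)=55/8 = (5·4³/(6·12)-5·(4-3)²/2+(55/8)·4)/100000 = 53/180000 m
Load 4 — triangular load w₀=17 kN/m (0→w₀ over full span):
  y_4 = -w₀x(7L⁴-10L²x²+3x⁴)/(360LEI) = -17·4·(7·12⁴-10·12²·4²+3·4⁴)/(360·12·100000) = -544/28125 m
Superposition: y = Σ y_i = -5111/900000 m ≈ -0.005679 m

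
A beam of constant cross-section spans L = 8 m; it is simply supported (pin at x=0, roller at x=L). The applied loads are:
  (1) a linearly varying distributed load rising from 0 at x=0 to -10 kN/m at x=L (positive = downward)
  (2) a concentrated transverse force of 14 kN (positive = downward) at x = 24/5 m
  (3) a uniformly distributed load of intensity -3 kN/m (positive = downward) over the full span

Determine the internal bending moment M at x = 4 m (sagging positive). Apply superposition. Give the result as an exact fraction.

M(4) = -208/5 kN·m

Load 1 — triangular load w₀=-10 kN/m (0→w₀ over full span):
  M_1 = w₀Lx/6 - w₀x³/(6L) = (-10)·8·4/6 - (-10)·4³/(6·8) = -40 kN·m
Load 2 — point force P=14 kN at a=24/5 m (b=L-a=16/5):
  M_2 = Pbx/L  [x≤a] = 14·(16/5)·4/8 = 112/5 kN·m
Load 3 — uniform load w=-3 kN/m over full span:
  M_3 = wx(L-x)/2 = (-3)·4·(8-4)/2 = -24 kN·m
Superposition: M = Σ M_i = -208/5 kN·m ≈ -41.600000 kN·m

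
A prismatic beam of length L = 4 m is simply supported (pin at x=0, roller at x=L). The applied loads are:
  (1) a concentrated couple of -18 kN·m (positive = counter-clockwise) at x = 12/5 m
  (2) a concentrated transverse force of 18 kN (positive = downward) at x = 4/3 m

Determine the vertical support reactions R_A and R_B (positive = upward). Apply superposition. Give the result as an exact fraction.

Load 1 — applied couple M₀=-18 kN·m at a=12/5 m (b=L-a=8/5):
  R_A = M₀/L = (-18)/4 = -9/2 kN
  R_B = -M₀/L = -(-18)/4 = 9/2 kN
Load 2 — point force P=18 kN at a=4/3 m (b=L-a=8/3):
  R_A = Pb/L = 18·(8/3)/4 = 12 kN
  R_B = Pa/L = 18·(4/3)/4 = 6 kN
Superposition: R_A = 15/2 kN, R_B = 21/2 kN

R_A = 15/2 kN, R_B = 21/2 kN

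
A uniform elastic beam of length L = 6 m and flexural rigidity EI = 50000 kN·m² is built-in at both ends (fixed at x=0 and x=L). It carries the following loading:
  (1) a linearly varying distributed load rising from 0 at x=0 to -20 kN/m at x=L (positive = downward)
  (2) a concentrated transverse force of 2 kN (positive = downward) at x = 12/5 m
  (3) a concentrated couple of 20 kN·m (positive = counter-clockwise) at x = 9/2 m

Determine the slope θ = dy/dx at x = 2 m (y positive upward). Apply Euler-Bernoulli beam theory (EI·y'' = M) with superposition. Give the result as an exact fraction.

θ(2) = 9403/56250000 rad

Load 1 — triangular load w₀=-20 kN/m (0→w₀ over full span):
  θ_1 = -w₀(2x(L-x)(L-2x)(x+2L)+x²(L-x)²)/(120LEI) = -(-20)·(2·2·(6-2)·(6-2·2)·(2+2·6)+2²·(6-2)²)/(120·6·50000) = 8/28125 rad
Load 2 — point force P=2 kN at a=12/5 m (b=L-a=18/5):
  θ_2 = -Pb²x(2aL-(3a+b)x)/(2L³EI)  [x≤a] = -2·(18/5)²·2·(2·(12/5)·6-(3·(12/5)+(18/5))·2)/(2·6³·50000) = -27/1562500 rad
Load 3 — applied couple M₀=20 kN·m at a=9/2 m (b=L-a=3/2):
  θ_3 = (R_Ax²/2 - M_Ax)/EI  [x≤a] with R_A=15/4, M_A=25/4 = ((15/4)·2²/2 - (25/4)·2)/50000 = -1/10000 rad
Superposition: θ = Σ θ_i = 9403/56250000 rad ≈ 0.000167 rad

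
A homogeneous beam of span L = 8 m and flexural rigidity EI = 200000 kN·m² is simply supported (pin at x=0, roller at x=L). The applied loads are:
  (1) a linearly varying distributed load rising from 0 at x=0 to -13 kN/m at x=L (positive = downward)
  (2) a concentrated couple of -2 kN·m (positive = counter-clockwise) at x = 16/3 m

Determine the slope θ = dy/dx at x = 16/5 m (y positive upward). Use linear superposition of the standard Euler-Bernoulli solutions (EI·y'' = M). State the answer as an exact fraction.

θ(16/5) = 5657/23437500 rad

Load 1 — triangular load w₀=-13 kN/m (0→w₀ over full span):
  θ_1 = -w₀(7L⁴-30L²x²+15x⁴)/(360LEI) = -(-13)·(7·8⁴-30·8²·(16/5)²+15·(16/5)⁴)/(360·8·200000) = 4199/17578125 rad
Load 2 — applied couple M₀=-2 kN·m at a=16/3 m (b=L-a=8/3):
  θ_2 = (M₀x²/(2L)+C₁)/EI  [x≤a] with C₁=M₀(3b²-L²)/(6L)=16/9 = ((-2)·(16/5)²/(2·8)+(16/9))/200000 = 7/2812500 rad
Superposition: θ = Σ θ_i = 5657/23437500 rad ≈ 0.000241 rad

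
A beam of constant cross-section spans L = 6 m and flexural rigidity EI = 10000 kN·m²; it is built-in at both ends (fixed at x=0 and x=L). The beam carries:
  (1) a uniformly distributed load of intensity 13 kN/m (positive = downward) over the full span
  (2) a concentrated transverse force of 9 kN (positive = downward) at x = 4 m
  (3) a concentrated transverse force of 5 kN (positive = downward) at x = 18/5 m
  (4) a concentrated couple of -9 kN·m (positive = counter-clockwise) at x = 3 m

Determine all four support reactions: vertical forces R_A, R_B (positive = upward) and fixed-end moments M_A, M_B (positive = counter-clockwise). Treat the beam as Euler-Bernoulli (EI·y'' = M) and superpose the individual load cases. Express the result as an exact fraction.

R_A = 12253/300 kN, M_A = 4363/100 kN·m, R_B = 15347/300 kN, M_B = -5357/100 kN·m

Load 1 — uniform load w=13 kN/m over full span:
  R_A = wL/2 = 13·6/2 = 39 kN
  M_A = wL²/12 = 13·6²/12 = 39 kN·m
  R_B = wL/2 = 13·6/2 = 39 kN
  M_B = -wL²/12 = -13·6²/12 = -39 kN·m
Load 2 — point force P=9 kN at a=4 m (b=L-a=2):
  R_A = Pb²(3a+b)/L³ = 9·2²·(3·4+2)/6³ = 7/3 kN
  M_A = Pab²/L² = 9·4·2²/6² = 4 kN·m
  R_B = Pa²(a+3b)/L³ = 9·4²·(4+3·2)/6³ = 20/3 kN
  M_B = -Pa²b/L² = -9·4²·2/6² = -8 kN·m
Load 3 — point force P=5 kN at a=18/5 m (b=L-a=12/5):
  R_A = Pb²(3a+b)/L³ = 5·(12/5)²·(3·(18/5)+(12/5))/6³ = 44/25 kN
  M_A = Pab²/L² = 5·(18/5)·(12/5)²/6² = 72/25 kN·m
  R_B = Pa²(a+3b)/L³ = 5·(18/5)²·((18/5)+3·(12/5))/6³ = 81/25 kN
  M_B = -Pa²b/L² = -5·(18/5)²·(12/5)/6² = -108/25 kN·m
Load 4 — applied couple M₀=-9 kN·m at a=3 m (b=L-a=3):
  R_A = 6M₀ab/L³ = 6·(-9)·3·3/6³ = -9/4 kN
  M_A = M₀b(2a-b)/L² = (-9)·3·(2·3-3)/6² = -9/4 kN·m
  R_B = -6M₀ab/L³ = -6·(-9)·3·3/6³ = 9/4 kN
  M_B = M₀a(2b-a)/L² = (-9)·3·(2·3-3)/6² = -9/4 kN·m
Superposition: R_A = 12253/300 kN, M_A = 4363/100 kN·m, R_B = 15347/300 kN, M_B = -5357/100 kN·m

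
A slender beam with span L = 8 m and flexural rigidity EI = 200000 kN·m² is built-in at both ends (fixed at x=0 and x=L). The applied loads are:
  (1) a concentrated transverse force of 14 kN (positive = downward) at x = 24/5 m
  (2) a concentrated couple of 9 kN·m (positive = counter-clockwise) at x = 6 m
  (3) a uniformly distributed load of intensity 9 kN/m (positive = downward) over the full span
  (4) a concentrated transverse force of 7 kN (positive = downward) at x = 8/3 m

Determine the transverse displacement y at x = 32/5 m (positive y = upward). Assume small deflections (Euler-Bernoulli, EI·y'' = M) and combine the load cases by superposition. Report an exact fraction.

Load 1 — point force P=14 kN at a=24/5 m (b=L-a=16/5):
  y_1 = -Pa²(L-x)²(3bL-(3b+a)(L-x))/(6L³EI)  [x>a] = -14·(24/5)²·(8-(32/5))²·(3·(16/5)·8-(3·(16/5)+(24/5))·(8-(32/5)))/(6·8³·200000) = -3528/48828125 m
Load 2 — applied couple M₀=9 kN·m at a=6 m (b=L-a=2):
  y_2 = (R_Ax³/6 - M_Ax²/2 - M₀(x-a)²/2)/EI  [x>a] with R_A=81/64, M_A=45/16 = ((81/64)·(32/5)³/6 - (45/16)·(32/5)²/2 - 9·((32/5)-6)²/2)/200000 = -189/12500000 m
Load 3 — uniform load w=9 kN/m over full span:
  y_3 = -wx²(L-x)²/(24EI) = -9·(32/5)²·(8-(32/5))²/(24·200000) = -384/1953125 m
Load 4 — point force P=7 kN at a=8/3 m (b=L-a=16/3):
  y_4 = -Pa²(L-x)²(3bL-(3b+a)(L-x))/(6L³EI)  [x>a] = -7·(8/3)²·(8-(32/5))²·(3·(16/3)·8-(3·(16/3)+(8/3))·(8-(32/5)))/(6·8³·200000) = -644/31640625 m
Superposition: y = Σ y_i = -38517401/126562500000 m ≈ -0.000304 m

y(32/5) = -38517401/126562500000 m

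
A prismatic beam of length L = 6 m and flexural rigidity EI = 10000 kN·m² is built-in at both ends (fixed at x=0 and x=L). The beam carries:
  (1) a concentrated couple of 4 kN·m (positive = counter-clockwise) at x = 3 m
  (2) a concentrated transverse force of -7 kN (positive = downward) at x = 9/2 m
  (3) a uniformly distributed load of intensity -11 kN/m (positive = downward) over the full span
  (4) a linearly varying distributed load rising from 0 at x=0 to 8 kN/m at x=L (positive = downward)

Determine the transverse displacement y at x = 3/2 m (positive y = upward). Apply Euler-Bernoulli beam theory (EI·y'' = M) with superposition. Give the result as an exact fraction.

y(3/2) = 38619/25600000 m

Load 1 — applied couple M₀=4 kN·m at a=3 m (b=L-a=3):
  y_1 = (R_Ax³/6 - M_Ax²/2)/EI  [x≤a] with R_A=1, M_A=1 = (1·(3/2)³/6 - 1·(3/2)²/2)/10000 = -9/160000 m
Load 2 — point force P=-7 kN at a=9/2 m (b=L-a=3/2):
  y_2 = -Pb²x²(3aL-(3a+b)x)/(6L³EI)  [x≤a] = -(-7)·(3/2)²·(3/2)²·(3·(9/2)·6-(3·(9/2)+(3/2))·(3/2))/(6·6³·10000) = 819/5120000 m
Load 3 — uniform load w=-11 kN/m over full span:
  y_3 = -wx²(L-x)²/(24EI) = -(-11)·(3/2)²·(6-(3/2))²/(24·10000) = 2673/1280000 m
Load 4 — triangular load w₀=8 kN/m (0→w₀ over full span):
  y_4 = -w₀x²(L-x)²(x+2L)/(120LEI) = -8·(3/2)²·(6-(3/2))²·((3/2)+2·6)/(120·6·10000) = -2187/3200000 m
Superposition: y = Σ y_i = 38619/25600000 m ≈ 0.001509 m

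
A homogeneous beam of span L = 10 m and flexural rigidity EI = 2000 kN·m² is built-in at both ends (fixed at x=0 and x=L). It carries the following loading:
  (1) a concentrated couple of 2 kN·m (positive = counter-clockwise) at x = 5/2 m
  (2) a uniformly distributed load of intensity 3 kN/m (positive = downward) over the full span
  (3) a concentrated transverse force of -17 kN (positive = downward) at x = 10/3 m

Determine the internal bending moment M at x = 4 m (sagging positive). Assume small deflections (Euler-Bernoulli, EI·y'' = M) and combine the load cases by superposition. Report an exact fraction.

M(4) = -3863/1080 kN·m

Load 1 — applied couple M₀=2 kN·m at a=5/2 m (b=L-a=15/2):
  M_1 = R_Ax - M_A - M₀  [x>a] with R_A=9/40, M_A=-3/8 = (9/40)·4 - (-3/8) - 2 = -29/40 kN·m
Load 2 — uniform load w=3 kN/m over full span:
  M_2 = wLx/2 - wL²/12 - wx²/2 = 3·10·4/2 - 3·10²/12 - 3·4²/2 = 11 kN·m
Load 3 — point force P=-17 kN at a=10/3 m (b=L-a=20/3):
  M_3 = Pa²(a+3b)(L-x)/L³ - Pa²b/L²  [x>a] = (-17)·(10/3)²·((10/3)+3·(20/3))·(10-4)/10³ - (-17)·(10/3)²·(20/3)/10² = -374/27 kN·m
Superposition: M = Σ M_i = -3863/1080 kN·m ≈ -3.576852 kN·m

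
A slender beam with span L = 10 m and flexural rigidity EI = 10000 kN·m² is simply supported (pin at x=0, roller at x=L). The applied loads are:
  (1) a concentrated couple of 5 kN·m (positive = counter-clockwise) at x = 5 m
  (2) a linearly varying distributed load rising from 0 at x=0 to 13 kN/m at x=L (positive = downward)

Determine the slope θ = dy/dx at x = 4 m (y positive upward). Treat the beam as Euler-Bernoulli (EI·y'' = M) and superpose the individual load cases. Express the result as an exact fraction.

θ(4) = -16451/1800000 rad

Load 1 — applied couple M₀=5 kN·m at a=5 m (b=L-a=5):
  θ_1 = (M₀x²/(2L)+C₁)/EI  [x≤a] with C₁=M₀(3b²-L²)/(6L)=-25/12 = (5·4²/(2·10)+(-25/12))/10000 = 23/120000 rad
Load 2 — triangular load w₀=13 kN/m (0→w₀ over full span):
  θ_2 = -w₀(7L⁴-30L²x²+15x⁴)/(360LEI) = -13·(7·10⁴-30·10²·4²+15·4⁴)/(360·10·10000) = -4199/450000 rad
Superposition: θ = Σ θ_i = -16451/1800000 rad ≈ -0.009139 rad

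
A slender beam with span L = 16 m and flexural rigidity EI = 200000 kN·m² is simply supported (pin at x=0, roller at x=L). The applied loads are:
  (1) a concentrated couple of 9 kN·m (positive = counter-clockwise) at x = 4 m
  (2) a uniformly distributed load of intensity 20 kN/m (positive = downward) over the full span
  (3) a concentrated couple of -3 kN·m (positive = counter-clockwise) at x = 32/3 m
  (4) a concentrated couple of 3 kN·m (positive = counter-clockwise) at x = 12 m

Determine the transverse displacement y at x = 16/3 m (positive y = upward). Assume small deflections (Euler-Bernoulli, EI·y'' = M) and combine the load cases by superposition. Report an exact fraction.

y(16/3) = -447887/6075000 m

Load 1 — applied couple M₀=9 kN·m at a=4 m (b=L-a=12):
  y_1 = (M₀x³/(6L)-M₀(x-a)²/2+C₁x)/EI  [x>a] with C₁=M₀(3b²-L²)/(6L)=33/2 = (9·(16/3)³/(6·16)-9·((16/3)-4)²/2+(33/2)·(16/3))/200000 = 53/112500 m
Load 2 — uniform load w=20 kN/m over full span:
  y_2 = -wx(L³-2Lx²+x³)/(24EI) = -20·(16/3)·(16³-2·16·(16/3)²+(16/3)³)/(24·200000) = -11264/151875 m
Load 3 — applied couple M₀=-3 kN·m at a=32/3 m (b=L-a=16/3):
  y_3 = (M₀x³/(6L)+C₁x)/EI  [x≤a] with C₁=M₀(3b²-L²)/(6L)=16/3 = ((-3)·(16/3)³/(6·16)+(16/3)·(16/3))/200000 = 2/16875 m
Load 4 — applied couple M₀=3 kN·m at a=12 m (b=L-a=4):
  y_4 = (M₀x³/(6L)+C₁x)/EI  [x≤a] with C₁=M₀(3b²-L²)/(6L)=-13/2 = (3·(16/3)³/(6·16)+(-13/2)·(16/3))/200000 = -101/675000 m
Superposition: y = Σ y_i = -447887/6075000 m ≈ -0.073726 m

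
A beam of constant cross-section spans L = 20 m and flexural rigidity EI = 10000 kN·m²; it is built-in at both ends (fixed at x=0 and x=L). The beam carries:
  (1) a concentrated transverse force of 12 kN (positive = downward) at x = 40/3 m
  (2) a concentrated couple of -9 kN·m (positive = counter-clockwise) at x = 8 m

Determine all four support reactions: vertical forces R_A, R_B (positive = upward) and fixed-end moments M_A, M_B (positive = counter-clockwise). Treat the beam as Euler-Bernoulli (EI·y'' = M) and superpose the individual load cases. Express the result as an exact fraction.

R_A = 2771/1125 kN, M_A = 3757/225 kN·m, R_B = 10729/1125 kN, M_B = -8648/225 kN·m

Load 1 — point force P=12 kN at a=40/3 m (b=L-a=20/3):
  R_A = Pb²(3a+b)/L³ = 12·(20/3)²·(3·(40/3)+(20/3))/20³ = 28/9 kN
  M_A = Pab²/L² = 12·(40/3)·(20/3)²/20² = 160/9 kN·m
  R_B = Pa²(a+3b)/L³ = 12·(40/3)²·((40/3)+3·(20/3))/20³ = 80/9 kN
  M_B = -Pa²b/L² = -12·(40/3)²·(20/3)/20² = -320/9 kN·m
Load 2 — applied couple M₀=-9 kN·m at a=8 m (b=L-a=12):
  R_A = 6M₀ab/L³ = 6·(-9)·8·12/20³ = -81/125 kN
  M_A = M₀b(2a-b)/L² = (-9)·12·(2·8-12)/20² = -27/25 kN·m
  R_B = -6M₀ab/L³ = -6·(-9)·8·12/20³ = 81/125 kN
  M_B = M₀a(2b-a)/L² = (-9)·8·(2·12-8)/20² = -72/25 kN·m
Superposition: R_A = 2771/1125 kN, M_A = 3757/225 kN·m, R_B = 10729/1125 kN, M_B = -8648/225 kN·m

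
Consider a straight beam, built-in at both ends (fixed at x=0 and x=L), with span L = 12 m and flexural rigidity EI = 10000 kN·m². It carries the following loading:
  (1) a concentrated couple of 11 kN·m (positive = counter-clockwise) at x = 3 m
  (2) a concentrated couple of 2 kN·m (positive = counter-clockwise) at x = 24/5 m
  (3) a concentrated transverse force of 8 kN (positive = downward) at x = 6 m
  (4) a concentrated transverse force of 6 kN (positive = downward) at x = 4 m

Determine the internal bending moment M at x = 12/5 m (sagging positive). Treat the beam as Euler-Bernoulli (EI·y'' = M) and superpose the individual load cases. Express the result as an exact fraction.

M(12/5) = 4947/2000 kN·m

Load 1 — applied couple M₀=11 kN·m at a=3 m (b=L-a=9):
  M_1 = R_Ax - M_A  [x≤a] with R_A=33/32, M_A=-33/16 = (33/32)·(12/5) - (-33/16) = 363/80 kN·m
Load 2 — applied couple M₀=2 kN·m at a=24/5 m (b=L-a=36/5):
  M_2 = R_Ax - M_A  [x≤a] with R_A=6/25, M_A=6/25 = (6/25)·(12/5) - (6/25) = 42/125 kN·m
Load 3 — point force P=8 kN at a=6 m (b=L-a=6):
  M_3 = Pb²(3a+b)x/L³ - Pab²/L²  [x≤a] = 8·6²·(3·6+6)·(12/5)/12³ - 8·6·6²/12² = -12/5 kN·m
Load 4 — point force P=6 kN at a=4 m (b=L-a=8):
  M_4 = Pb²(3a+b)x/L³ - Pab²/L²  [x≤a] = 6·8²·(3·4+8)·(12/5)/12³ - 6·4·8²/12² = 0 kN·m
Superposition: M = Σ M_i = 4947/2000 kN·m ≈ 2.473500 kN·m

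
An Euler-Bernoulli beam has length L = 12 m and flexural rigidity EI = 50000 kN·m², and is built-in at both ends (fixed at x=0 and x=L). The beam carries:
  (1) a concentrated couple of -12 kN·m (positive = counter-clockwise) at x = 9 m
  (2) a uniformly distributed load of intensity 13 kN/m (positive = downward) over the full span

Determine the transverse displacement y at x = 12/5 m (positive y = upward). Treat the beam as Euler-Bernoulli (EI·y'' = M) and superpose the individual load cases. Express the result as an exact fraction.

Load 1 — applied couple M₀=-12 kN·m at a=9 m (b=L-a=3):
  y_1 = (R_Ax³/6 - M_Ax²/2)/EI  [x≤a] with R_A=-9/8, M_A=-15/4 = ((-9/8)·(12/5)³/6 - (-15/4)·(12/5)²/2)/50000 = 513/3125000 m
Load 2 — uniform load w=13 kN/m over full span:
  y_2 = -wx²(L-x)²/(24EI) = -13·(12/5)²·(12-(12/5))²/(24·50000) = -11232/1953125 m
Superposition: y = Σ y_i = -87291/15625000 m ≈ -0.005587 m

y(12/5) = -87291/15625000 m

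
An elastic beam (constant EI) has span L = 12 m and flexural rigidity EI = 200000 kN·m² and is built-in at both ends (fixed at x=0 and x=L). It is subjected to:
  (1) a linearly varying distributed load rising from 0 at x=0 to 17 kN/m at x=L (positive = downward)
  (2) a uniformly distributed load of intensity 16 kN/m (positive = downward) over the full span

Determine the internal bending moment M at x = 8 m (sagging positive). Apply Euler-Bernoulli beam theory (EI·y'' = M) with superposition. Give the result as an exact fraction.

Load 1 — triangular load w₀=17 kN/m (0→w₀ over full span):
  M_1 = 3w₀Lx/20 - w₀L²/30 - w₀x³/(6L) = 3·17·12·8/20 - 17·12²/30 - 17·8³/(6·12) = 1904/45 kN·m
Load 2 — uniform load w=16 kN/m over full span:
  M_2 = wLx/2 - wL²/12 - wx²/2 = 16·12·8/2 - 16·12²/12 - 16·8²/2 = 64 kN·m
Superposition: M = Σ M_i = 4784/45 kN·m ≈ 106.311111 kN·m

M(8) = 4784/45 kN·m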